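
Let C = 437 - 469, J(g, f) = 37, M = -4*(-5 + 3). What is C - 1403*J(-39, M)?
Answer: -51943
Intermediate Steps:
M = 8 (M = -4*(-2) = 8)
C = -32
C - 1403*J(-39, M) = -32 - 1403*37 = -32 - 51911 = -51943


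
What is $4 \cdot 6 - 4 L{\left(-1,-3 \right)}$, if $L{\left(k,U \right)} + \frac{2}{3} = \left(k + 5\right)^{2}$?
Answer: $- \frac{112}{3} \approx -37.333$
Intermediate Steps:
$L{\left(k,U \right)} = - \frac{2}{3} + \left(5 + k\right)^{2}$ ($L{\left(k,U \right)} = - \frac{2}{3} + \left(k + 5\right)^{2} = - \frac{2}{3} + \left(5 + k\right)^{2}$)
$4 \cdot 6 - 4 L{\left(-1,-3 \right)} = 4 \cdot 6 - 4 \left(- \frac{2}{3} + \left(5 - 1\right)^{2}\right) = 24 - 4 \left(- \frac{2}{3} + 4^{2}\right) = 24 - 4 \left(- \frac{2}{3} + 16\right) = 24 - \frac{184}{3} = - \frac{112}{3}$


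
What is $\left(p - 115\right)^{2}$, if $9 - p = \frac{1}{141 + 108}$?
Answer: $\frac{696696025}{62001} \approx 11237.0$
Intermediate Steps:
$p = \frac{2240}{249}$ ($p = 9 - \frac{1}{141 + 108} = 9 - \frac{1}{249} = \frac{2240}{249} \approx 8.996$)
$\left(p - 115\right)^{2} = \left(\frac{2240}{249} - 115\right)^{2} = \left(- \frac{26395}{249}\right)^{2} = \frac{696696025}{62001}$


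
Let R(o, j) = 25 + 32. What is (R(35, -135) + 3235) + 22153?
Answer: 25445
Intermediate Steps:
R(o, j) = 57
(R(35, -135) + 3235) + 22153 = (57 + 3235) + 22153 = 3292 + 22153 = 25445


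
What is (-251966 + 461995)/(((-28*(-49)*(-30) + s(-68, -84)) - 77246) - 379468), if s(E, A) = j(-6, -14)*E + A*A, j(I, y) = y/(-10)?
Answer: -1050145/2454566 ≈ -0.42783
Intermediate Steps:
j(I, y) = -y/10 (j(I, y) = y*(-⅒) = -y/10)
s(E, A) = A² + 7*E/5 (s(E, A) = (-⅒*(-14))*E + A*A = 7*E/5 + A² = A² + 7*E/5)
(-251966 + 461995)/(((-28*(-49)*(-30) + s(-68, -84)) - 77246) - 379468) = (-251966 + 461995)/(((-28*(-49)*(-30) + ((-84)² + (7/5)*(-68))) - 77246) - 379468) = 210029/(((1372*(-30) + (7056 - 476/5)) - 77246) - 379468) = 210029/(((-41160 + 34804/5) - 77246) - 379468) = 210029/((-170996/5 - 77246) - 379468) = 210029/(-557226/5 - 379468) = 210029/(-2454566/5) = 210029*(-5/2454566) = -1050145/2454566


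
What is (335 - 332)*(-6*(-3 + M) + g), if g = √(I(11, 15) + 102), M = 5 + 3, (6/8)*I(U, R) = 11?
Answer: -90 + 5*√42 ≈ -57.596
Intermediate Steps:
I(U, R) = 44/3 (I(U, R) = (4/3)*11 = 44/3)
M = 8
g = 5*√42/3 (g = √(44/3 + 102) = √(350/3) = 5*√42/3 ≈ 10.801)
(335 - 332)*(-6*(-3 + M) + g) = (335 - 332)*(-6*(-3 + 8) + 5*√42/3) = 3*(-6*5 + 5*√42/3) = 3*(-30 + 5*√42/3) = -90 + 5*√42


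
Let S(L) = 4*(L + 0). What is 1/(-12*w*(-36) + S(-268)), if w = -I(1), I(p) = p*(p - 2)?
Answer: -1/640 ≈ -0.0015625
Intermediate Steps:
I(p) = p*(-2 + p)
S(L) = 4*L
w = 1 (w = -(-2 + 1) = -(-1) = -1*(-1) = 1)
1/(-12*w*(-36) + S(-268)) = 1/(-12*1*(-36) + 4*(-268)) = 1/(-12*(-36) - 1072) = 1/(432 - 1072) = 1/(-640) = -1/640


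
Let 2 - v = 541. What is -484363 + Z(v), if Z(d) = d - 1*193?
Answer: -485095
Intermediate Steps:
v = -539 (v = 2 - 1*541 = 2 - 541 = -539)
Z(d) = -193 + d (Z(d) = d - 193 = -193 + d)
-484363 + Z(v) = -484363 + (-193 - 539) = -484363 - 732 = -485095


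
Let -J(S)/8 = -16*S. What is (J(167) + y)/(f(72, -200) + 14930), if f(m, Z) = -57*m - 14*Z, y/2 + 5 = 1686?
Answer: 4123/2271 ≈ 1.8155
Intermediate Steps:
J(S) = 128*S (J(S) = -(-128)*S = 128*S)
y = 3362 (y = -10 + 2*1686 = -10 + 3372 = 3362)
(J(167) + y)/(f(72, -200) + 14930) = (128*167 + 3362)/((-57*72 - 14*(-200)) + 14930) = (21376 + 3362)/((-4104 + 2800) + 14930) = 24738/(-1304 + 14930) = 24738/13626 = 24738*(1/13626) = 4123/2271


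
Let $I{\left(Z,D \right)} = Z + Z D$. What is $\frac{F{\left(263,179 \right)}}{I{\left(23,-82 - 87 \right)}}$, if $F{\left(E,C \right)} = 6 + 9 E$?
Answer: $- \frac{113}{184} \approx -0.61413$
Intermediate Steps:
$I{\left(Z,D \right)} = Z + D Z$
$\frac{F{\left(263,179 \right)}}{I{\left(23,-82 - 87 \right)}} = \frac{6 + 9 \cdot 263}{23 \left(1 - 169\right)} = \frac{6 + 2367}{23 \left(1 - 169\right)} = \frac{2373}{23 \left(-168\right)} = \frac{2373}{-3864} = 2373 \left(- \frac{1}{3864}\right) = - \frac{113}{184}$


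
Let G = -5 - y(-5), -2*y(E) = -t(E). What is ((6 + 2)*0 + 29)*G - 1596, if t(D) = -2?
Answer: -1712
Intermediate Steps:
y(E) = -1 (y(E) = -(-1)*(-2)/2 = -½*2 = -1)
G = -4 (G = -5 - 1*(-1) = -5 + 1 = -4)
((6 + 2)*0 + 29)*G - 1596 = ((6 + 2)*0 + 29)*(-4) - 1596 = (8*0 + 29)*(-4) - 1596 = (0 + 29)*(-4) - 1596 = 29*(-4) - 1596 = -116 - 1596 = -1712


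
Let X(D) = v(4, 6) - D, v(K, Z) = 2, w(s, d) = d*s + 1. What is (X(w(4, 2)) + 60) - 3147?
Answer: -3094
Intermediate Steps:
w(s, d) = 1 + d*s
X(D) = 2 - D
(X(w(4, 2)) + 60) - 3147 = ((2 - (1 + 2*4)) + 60) - 3147 = ((2 - (1 + 8)) + 60) - 3147 = ((2 - 1*9) + 60) - 3147 = ((2 - 9) + 60) - 3147 = (-7 + 60) - 3147 = 53 - 3147 = -3094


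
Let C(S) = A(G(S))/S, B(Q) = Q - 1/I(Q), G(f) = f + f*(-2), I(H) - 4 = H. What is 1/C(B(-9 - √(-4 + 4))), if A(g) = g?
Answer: -1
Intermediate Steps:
I(H) = 4 + H
G(f) = -f (G(f) = f - 2*f = -f)
B(Q) = Q - 1/(4 + Q)
C(S) = -1 (C(S) = (-S)/S = -1)
1/C(B(-9 - √(-4 + 4))) = 1/(-1) = -1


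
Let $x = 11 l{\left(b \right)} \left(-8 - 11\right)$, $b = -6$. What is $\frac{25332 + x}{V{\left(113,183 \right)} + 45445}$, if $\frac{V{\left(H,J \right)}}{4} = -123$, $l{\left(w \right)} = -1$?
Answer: $\frac{25541}{44953} \approx 0.56817$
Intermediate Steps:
$V{\left(H,J \right)} = -492$ ($V{\left(H,J \right)} = 4 \left(-123\right) = -492$)
$x = 209$ ($x = 11 \left(-1\right) \left(-8 - 11\right) = - 11 \left(-8 - 11\right) = \left(-11\right) \left(-19\right) = 209$)
$\frac{25332 + x}{V{\left(113,183 \right)} + 45445} = \frac{25332 + 209}{-492 + 45445} = \frac{25541}{44953}$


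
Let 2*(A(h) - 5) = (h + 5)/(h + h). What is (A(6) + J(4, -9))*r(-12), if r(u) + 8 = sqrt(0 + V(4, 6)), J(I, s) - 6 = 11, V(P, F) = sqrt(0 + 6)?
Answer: -539/3 + 539*6**(1/4)/24 ≈ -144.52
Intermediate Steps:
V(P, F) = sqrt(6)
J(I, s) = 17 (J(I, s) = 6 + 11 = 17)
A(h) = 5 + (5 + h)/(4*h) (A(h) = 5 + ((h + 5)/(h + h))/2 = 5 + ((5 + h)/((2*h)))/2 = 5 + ((5 + h)*(1/(2*h)))/2 = 5 + ((5 + h)/(2*h))/2 = 5 + (5 + h)/(4*h))
r(u) = -8 + 6**(1/4) (r(u) = -8 + sqrt(0 + sqrt(6)) = -8 + sqrt(sqrt(6)) = -8 + 6**(1/4))
(A(6) + J(4, -9))*r(-12) = ((1/4)*(5 + 21*6)/6 + 17)*(-8 + 6**(1/4)) = ((1/4)*(1/6)*(5 + 126) + 17)*(-8 + 6**(1/4)) = ((1/4)*(1/6)*131 + 17)*(-8 + 6**(1/4)) = (131/24 + 17)*(-8 + 6**(1/4)) = 539*(-8 + 6**(1/4))/24 = -539/3 + 539*6**(1/4)/24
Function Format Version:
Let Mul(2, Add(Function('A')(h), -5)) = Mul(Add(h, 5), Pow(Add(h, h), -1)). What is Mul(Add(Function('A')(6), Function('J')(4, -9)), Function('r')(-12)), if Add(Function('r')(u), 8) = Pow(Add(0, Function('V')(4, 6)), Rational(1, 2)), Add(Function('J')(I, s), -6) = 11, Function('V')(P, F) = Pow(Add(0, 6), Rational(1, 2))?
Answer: Add(Rational(-539, 3), Mul(Rational(539, 24), Pow(6, Rational(1, 4)))) ≈ -144.52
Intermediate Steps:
Function('V')(P, F) = Pow(6, Rational(1, 2))
Function('J')(I, s) = 17 (Function('J')(I, s) = Add(6, 11) = 17)
Function('A')(h) = Add(5, Mul(Rational(1, 4), Pow(h, -1), Add(5, h))) (Function('A')(h) = Add(5, Mul(Rational(1, 2), Mul(Add(h, 5), Pow(Add(h, h), -1)))) = Add(5, Mul(Rational(1, 2), Mul(Add(5, h), Pow(Mul(2, h), -1)))) = Add(5, Mul(Rational(1, 2), Mul(Add(5, h), Mul(Rational(1, 2), Pow(h, -1))))) = Add(5, Mul(Rational(1, 2), Mul(Rational(1, 2), Pow(h, -1), Add(5, h)))) = Add(5, Mul(Rational(1, 4), Pow(h, -1), Add(5, h))))
Function('r')(u) = Add(-8, Pow(6, Rational(1, 4))) (Function('r')(u) = Add(-8, Pow(Add(0, Pow(6, Rational(1, 2))), Rational(1, 2))) = Add(-8, Pow(Pow(6, Rational(1, 2)), Rational(1, 2))) = Add(-8, Pow(6, Rational(1, 4))))
Mul(Add(Function('A')(6), Function('J')(4, -9)), Function('r')(-12)) = Mul(Add(Mul(Rational(1, 4), Pow(6, -1), Add(5, Mul(21, 6))), 17), Add(-8, Pow(6, Rational(1, 4)))) = Mul(Add(Mul(Rational(1, 4), Rational(1, 6), Add(5, 126)), 17), Add(-8, Pow(6, Rational(1, 4)))) = Mul(Add(Mul(Rational(1, 4), Rational(1, 6), 131), 17), Add(-8, Pow(6, Rational(1, 4)))) = Mul(Add(Rational(131, 24), 17), Add(-8, Pow(6, Rational(1, 4)))) = Mul(Rational(539, 24), Add(-8, Pow(6, Rational(1, 4)))) = Add(Rational(-539, 3), Mul(Rational(539, 24), Pow(6, Rational(1, 4))))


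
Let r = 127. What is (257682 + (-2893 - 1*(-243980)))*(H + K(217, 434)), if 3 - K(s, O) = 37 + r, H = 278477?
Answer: 138815393004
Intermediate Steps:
K(s, O) = -161 (K(s, O) = 3 - (37 + 127) = 3 - 1*164 = 3 - 164 = -161)
(257682 + (-2893 - 1*(-243980)))*(H + K(217, 434)) = (257682 + (-2893 - 1*(-243980)))*(278477 - 161) = (257682 + (-2893 + 243980))*278316 = (257682 + 241087)*278316 = 498769*278316 = 138815393004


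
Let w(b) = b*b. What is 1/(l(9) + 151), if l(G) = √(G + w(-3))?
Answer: 151/22783 - 3*√2/22783 ≈ 0.0064415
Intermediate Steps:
w(b) = b²
l(G) = √(9 + G) (l(G) = √(G + (-3)²) = √(G + 9) = √(9 + G))
1/(l(9) + 151) = 1/(√(9 + 9) + 151) = 1/(√18 + 151) = 1/(3*√2 + 151) = 1/(151 + 3*√2)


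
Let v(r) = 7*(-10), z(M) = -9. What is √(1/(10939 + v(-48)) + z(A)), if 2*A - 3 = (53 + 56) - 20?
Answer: 2*I*√265801395/10869 ≈ 3.0*I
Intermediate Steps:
A = 46 (A = 3/2 + ((53 + 56) - 20)/2 = 3/2 + (109 - 20)/2 = 3/2 + (½)*89 = 3/2 + 89/2 = 46)
v(r) = -70
√(1/(10939 + v(-48)) + z(A)) = √(1/(10939 - 70) - 9) = √(1/10869 - 9) = √(-97820/10869) = 2*I*√265801395/10869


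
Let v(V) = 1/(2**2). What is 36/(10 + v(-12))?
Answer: 144/41 ≈ 3.5122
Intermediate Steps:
v(V) = 1/4
36/(10 + v(-12)) = 36/(10 + 1/4) = 36/(41/4) = 36*(4/41) = 144/41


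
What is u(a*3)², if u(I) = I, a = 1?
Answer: 9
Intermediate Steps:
u(a*3)² = (1*3)² = 3² = 9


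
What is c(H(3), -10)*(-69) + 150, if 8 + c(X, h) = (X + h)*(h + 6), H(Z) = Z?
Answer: -1230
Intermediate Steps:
c(X, h) = -8 + (6 + h)*(X + h) (c(X, h) = -8 + (X + h)*(h + 6) = -8 + (X + h)*(6 + h) = -8 + (6 + h)*(X + h))
c(H(3), -10)*(-69) + 150 = (-8 + (-10)² + 6*3 + 6*(-10) + 3*(-10))*(-69) + 150 = (-8 + 100 + 18 - 60 - 30)*(-69) + 150 = 20*(-69) + 150 = -1380 + 150 = -1230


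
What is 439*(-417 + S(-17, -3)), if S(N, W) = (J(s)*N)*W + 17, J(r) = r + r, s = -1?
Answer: -220378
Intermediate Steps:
J(r) = 2*r
S(N, W) = 17 - 2*N*W (S(N, W) = ((2*(-1))*N)*W + 17 = (-2*N)*W + 17 = -2*N*W + 17 = 17 - 2*N*W)
439*(-417 + S(-17, -3)) = 439*(-417 + (17 - 2*(-17)*(-3))) = 439*(-417 + (17 - 102)) = 439*(-417 - 85) = 439*(-502) = -220378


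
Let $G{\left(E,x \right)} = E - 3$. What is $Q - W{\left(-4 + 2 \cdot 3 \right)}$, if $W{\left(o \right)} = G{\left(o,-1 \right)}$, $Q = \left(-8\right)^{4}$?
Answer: $4097$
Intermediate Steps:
$G{\left(E,x \right)} = -3 + E$
$Q = 4096$
$W{\left(o \right)} = -3 + o$
$Q - W{\left(-4 + 2 \cdot 3 \right)} = 4096 - \left(-3 + \left(-4 + 2 \cdot 3\right)\right) = 4096 - \left(-3 + \left(-4 + 6\right)\right) = 4096 - \left(-3 + 2\right) = 4096 - -1 = 4096 + 1 = 4097$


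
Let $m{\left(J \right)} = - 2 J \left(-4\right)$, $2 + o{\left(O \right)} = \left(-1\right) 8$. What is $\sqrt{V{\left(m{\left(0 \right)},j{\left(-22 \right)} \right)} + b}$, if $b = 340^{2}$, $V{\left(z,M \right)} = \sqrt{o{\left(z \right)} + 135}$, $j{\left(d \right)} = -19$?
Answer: $\sqrt{115600 + 5 \sqrt{5}} \approx 340.02$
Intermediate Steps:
$o{\left(O \right)} = -10$ ($o{\left(O \right)} = -2 - 8 = -10$)
$m{\left(J \right)} = 8 J$
$V{\left(z,M \right)} = 5 \sqrt{5}$ ($V{\left(z,M \right)} = \sqrt{-10 + 135} = \sqrt{125} = 5 \sqrt{5}$)
$b = 115600$
$\sqrt{V{\left(m{\left(0 \right)},j{\left(-22 \right)} \right)} + b} = \sqrt{5 \sqrt{5} + 115600} = \sqrt{115600 + 5 \sqrt{5}}$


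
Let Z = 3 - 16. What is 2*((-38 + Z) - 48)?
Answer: -198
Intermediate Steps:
Z = -13
2*((-38 + Z) - 48) = 2*((-38 - 13) - 48) = 2*(-51 - 48) = 2*(-99) = -198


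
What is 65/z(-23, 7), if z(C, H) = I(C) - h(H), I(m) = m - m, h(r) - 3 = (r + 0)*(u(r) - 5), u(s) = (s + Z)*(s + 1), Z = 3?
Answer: -65/528 ≈ -0.12311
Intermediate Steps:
u(s) = (1 + s)*(3 + s) (u(s) = (s + 3)*(s + 1) = (3 + s)*(1 + s) = (1 + s)*(3 + s))
h(r) = 3 + r*(-2 + r² + 4*r) (h(r) = 3 + (r + 0)*((3 + r² + 4*r) - 5) = 3 + r*(-2 + r² + 4*r))
I(m) = 0
z(C, H) = -3 - H³ - 4*H² + 2*H (z(C, H) = 0 - (3 + H³ - 2*H + 4*H²) = 0 + (-3 - H³ - 4*H² + 2*H) = -3 - H³ - 4*H² + 2*H)
65/z(-23, 7) = 65/(-3 - 1*7³ - 4*7² + 2*7) = 65/(-3 - 1*343 - 4*49 + 14) = 65/(-3 - 343 - 196 + 14) = 65/(-528) = 65*(-1/528) = -65/528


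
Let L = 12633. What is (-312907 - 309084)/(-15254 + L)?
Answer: 621991/2621 ≈ 237.31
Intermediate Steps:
(-312907 - 309084)/(-15254 + L) = (-312907 - 309084)/(-15254 + 12633) = -621991/(-2621) = -621991*(-1/2621) = 621991/2621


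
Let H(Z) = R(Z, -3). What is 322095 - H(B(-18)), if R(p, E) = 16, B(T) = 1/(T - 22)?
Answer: 322079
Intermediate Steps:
B(T) = 1/(-22 + T)
H(Z) = 16
322095 - H(B(-18)) = 322095 - 1*16 = 322095 - 16 = 322079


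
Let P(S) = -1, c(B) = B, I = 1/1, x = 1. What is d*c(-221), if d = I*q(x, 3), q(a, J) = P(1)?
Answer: 221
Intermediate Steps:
I = 1 (I = 1*1 = 1)
q(a, J) = -1
d = -1 (d = 1*(-1) = -1)
d*c(-221) = -1*(-221) = 221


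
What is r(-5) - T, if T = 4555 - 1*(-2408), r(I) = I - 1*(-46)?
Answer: -6922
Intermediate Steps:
r(I) = 46 + I (r(I) = I + 46 = 46 + I)
T = 6963 (T = 4555 + 2408 = 6963)
r(-5) - T = (46 - 5) - 1*6963 = 41 - 6963 = -6922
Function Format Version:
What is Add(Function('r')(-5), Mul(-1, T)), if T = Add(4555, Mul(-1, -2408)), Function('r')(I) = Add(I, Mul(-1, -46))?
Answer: -6922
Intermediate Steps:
Function('r')(I) = Add(46, I) (Function('r')(I) = Add(I, 46) = Add(46, I))
T = 6963 (T = Add(4555, 2408) = 6963)
Add(Function('r')(-5), Mul(-1, T)) = Add(Add(46, -5), Mul(-1, 6963)) = Add(41, -6963) = -6922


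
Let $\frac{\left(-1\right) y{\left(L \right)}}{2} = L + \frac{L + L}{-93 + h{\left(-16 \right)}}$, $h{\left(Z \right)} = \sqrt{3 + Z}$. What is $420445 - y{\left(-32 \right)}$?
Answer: $\frac{1820676063}{4331} + \frac{64 i \sqrt{13}}{4331} \approx 4.2038 \cdot 10^{5} + 0.05328 i$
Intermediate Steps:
$y{\left(L \right)} = - 2 L - \frac{4 L}{-93 + i \sqrt{13}}$ ($y{\left(L \right)} = - 2 \left(L + \frac{L + L}{-93 + \sqrt{3 - 16}}\right) = - 2 \left(L + \frac{2 L}{-93 + \sqrt{-13}}\right) = - 2 \left(L + \frac{2 L}{-93 + i \sqrt{13}}\right) = - 2 L - \frac{4 L}{-93 + i \sqrt{13}}$)
$420445 - y{\left(-32 \right)} = 420445 - \left(\left(- \frac{8476}{4331}\right) \left(-32\right) + \frac{2}{4331} i \left(-32\right) \sqrt{13}\right) = 420445 - \left(\frac{271232}{4331} - \frac{64 i \sqrt{13}}{4331}\right) = \frac{1820676063}{4331} + \frac{64 i \sqrt{13}}{4331}$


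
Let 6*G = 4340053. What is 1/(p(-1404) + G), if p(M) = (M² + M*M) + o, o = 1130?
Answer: 6/28001425 ≈ 2.1427e-7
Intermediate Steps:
p(M) = 1130 + 2*M² (p(M) = (M² + M*M) + 1130 = (M² + M²) + 1130 = 2*M² + 1130 = 1130 + 2*M²)
G = 4340053/6 (G = (⅙)*4340053 = 4340053/6 ≈ 7.2334e+5)
1/(p(-1404) + G) = 1/((1130 + 2*(-1404)²) + 4340053/6) = 1/((1130 + 2*1971216) + 4340053/6) = 1/((1130 + 3942432) + 4340053/6) = 1/(3943562 + 4340053/6) = 1/(28001425/6) = 6/28001425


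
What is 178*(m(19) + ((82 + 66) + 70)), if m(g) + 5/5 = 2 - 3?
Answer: 38448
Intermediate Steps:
m(g) = -2 (m(g) = -1 + (2 - 3) = -1 - 1 = -2)
178*(m(19) + ((82 + 66) + 70)) = 178*(-2 + ((82 + 66) + 70)) = 178*(-2 + (148 + 70)) = 178*(-2 + 218) = 178*216 = 38448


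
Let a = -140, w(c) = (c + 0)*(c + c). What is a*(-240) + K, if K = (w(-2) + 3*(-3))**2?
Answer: 33601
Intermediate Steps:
w(c) = 2*c**2 (w(c) = c*(2*c) = 2*c**2)
K = 1 (K = (2*(-2)**2 + 3*(-3))**2 = (2*4 - 9)**2 = (8 - 9)**2 = (-1)**2 = 1)
a*(-240) + K = -140*(-240) + 1 = 33600 + 1 = 33601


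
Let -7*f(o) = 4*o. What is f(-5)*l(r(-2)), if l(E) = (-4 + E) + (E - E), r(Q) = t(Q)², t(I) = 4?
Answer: 240/7 ≈ 34.286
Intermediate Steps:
r(Q) = 16 (r(Q) = 4² = 16)
f(o) = -4*o/7
l(E) = -4 + E (l(E) = (-4 + E) + 0 = -4 + E)
f(-5)*l(r(-2)) = (-4/7*(-5))*(-4 + 16) = (20/7)*12 = 240/7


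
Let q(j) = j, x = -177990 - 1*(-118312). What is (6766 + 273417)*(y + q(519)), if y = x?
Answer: -16575346097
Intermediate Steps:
x = -59678 (x = -177990 + 118312 = -59678)
y = -59678
(6766 + 273417)*(y + q(519)) = (6766 + 273417)*(-59678 + 519) = 280183*(-59159) = -16575346097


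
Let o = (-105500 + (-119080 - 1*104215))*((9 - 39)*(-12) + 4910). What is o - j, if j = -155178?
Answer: -1732594472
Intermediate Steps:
o = -1732749650 (o = (-105500 + (-119080 - 104215))*(-30*(-12) + 4910) = (-105500 - 223295)*(360 + 4910) = -328795*5270 = -1732749650)
o - j = -1732749650 - 1*(-155178) = -1732749650 + 155178 = -1732594472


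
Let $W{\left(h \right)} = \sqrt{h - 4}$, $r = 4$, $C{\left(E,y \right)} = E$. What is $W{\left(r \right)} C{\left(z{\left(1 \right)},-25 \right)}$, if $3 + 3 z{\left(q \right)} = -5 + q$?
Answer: $0$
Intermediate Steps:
$z{\left(q \right)} = - \frac{8}{3} + \frac{q}{3}$ ($z{\left(q \right)} = -1 + \frac{-5 + q}{3} = -1 + \left(- \frac{5}{3} + \frac{q}{3}\right) = - \frac{8}{3} + \frac{q}{3}$)
$W{\left(h \right)} = \sqrt{-4 + h}$
$W{\left(r \right)} C{\left(z{\left(1 \right)},-25 \right)} = \sqrt{-4 + 4} \left(- \frac{8}{3} + \frac{1}{3} \cdot 1\right) = \sqrt{0} \left(- \frac{8}{3} + \frac{1}{3}\right) = 0 \left(- \frac{7}{3}\right) = 0$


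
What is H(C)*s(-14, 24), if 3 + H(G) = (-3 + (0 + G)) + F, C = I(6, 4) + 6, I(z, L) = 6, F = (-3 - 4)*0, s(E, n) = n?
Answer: 144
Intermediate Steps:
F = 0 (F = -7*0 = 0)
C = 12 (C = 6 + 6 = 12)
H(G) = -6 + G (H(G) = -3 + ((-3 + (0 + G)) + 0) = -3 + ((-3 + G) + 0) = -3 + (-3 + G) = -6 + G)
H(C)*s(-14, 24) = (-6 + 12)*24 = 6*24 = 144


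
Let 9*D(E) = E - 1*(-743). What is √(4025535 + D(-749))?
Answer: 47*√16401/3 ≈ 2006.4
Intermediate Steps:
D(E) = 743/9 + E/9 (D(E) = (E - 1*(-743))/9 = (E + 743)/9 = (743 + E)/9 = 743/9 + E/9)
√(4025535 + D(-749)) = √(4025535 + (743/9 + (⅑)*(-749))) = √(4025535 + (743/9 - 749/9)) = √(4025535 - ⅔) = √(12076603/3) = 47*√16401/3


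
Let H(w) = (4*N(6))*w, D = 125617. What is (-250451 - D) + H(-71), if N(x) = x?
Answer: -377772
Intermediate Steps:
H(w) = 24*w (H(w) = (4*6)*w = 24*w)
(-250451 - D) + H(-71) = (-250451 - 1*125617) + 24*(-71) = (-250451 - 125617) - 1704 = -376068 - 1704 = -377772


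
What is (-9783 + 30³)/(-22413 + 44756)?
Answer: 17217/22343 ≈ 0.77058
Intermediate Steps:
(-9783 + 30³)/(-22413 + 44756) = (-9783 + 27000)/22343 = 17217*(1/22343) = 17217/22343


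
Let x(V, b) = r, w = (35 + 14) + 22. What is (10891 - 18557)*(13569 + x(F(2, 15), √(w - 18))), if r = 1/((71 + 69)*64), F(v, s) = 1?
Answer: -466009397753/4480 ≈ -1.0402e+8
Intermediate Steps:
w = 71 (w = 49 + 22 = 71)
r = 1/8960 (r = (1/64)/140 = (1/140)*(1/64) = 1/8960 ≈ 0.00011161)
x(V, b) = 1/8960
(10891 - 18557)*(13569 + x(F(2, 15), √(w - 18))) = (10891 - 18557)*(13569 + 1/8960) = -7666*121578241/8960 = -466009397753/4480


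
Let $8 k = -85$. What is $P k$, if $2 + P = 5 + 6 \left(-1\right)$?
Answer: $\frac{255}{8} \approx 31.875$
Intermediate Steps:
$k = - \frac{85}{8}$ ($k = \frac{1}{8} \left(-85\right) = - \frac{85}{8} \approx -10.625$)
$P = -3$ ($P = -2 + \left(5 + 6 \left(-1\right)\right) = -2 + \left(5 - 6\right) = -2 - 1 = -3$)
$P k = \left(-3\right) \left(- \frac{85}{8}\right) = \frac{255}{8}$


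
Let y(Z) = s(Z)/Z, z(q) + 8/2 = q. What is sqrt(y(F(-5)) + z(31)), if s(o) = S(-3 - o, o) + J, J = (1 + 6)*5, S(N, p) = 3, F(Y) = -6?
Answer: sqrt(186)/3 ≈ 4.5461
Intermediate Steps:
J = 35 (J = 7*5 = 35)
s(o) = 38 (s(o) = 3 + 35 = 38)
z(q) = -4 + q
y(Z) = 38/Z
sqrt(y(F(-5)) + z(31)) = sqrt(38/(-6) + (-4 + 31)) = sqrt(38*(-1/6) + 27) = sqrt(-19/3 + 27) = sqrt(62/3) = sqrt(186)/3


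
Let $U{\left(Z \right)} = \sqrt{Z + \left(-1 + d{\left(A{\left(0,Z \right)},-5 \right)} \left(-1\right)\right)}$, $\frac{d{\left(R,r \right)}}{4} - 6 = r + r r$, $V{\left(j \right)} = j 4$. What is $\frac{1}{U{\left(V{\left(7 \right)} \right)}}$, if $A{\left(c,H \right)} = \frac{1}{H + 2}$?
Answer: $- \frac{i \sqrt{77}}{77} \approx - 0.11396 i$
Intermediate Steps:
$V{\left(j \right)} = 4 j$
$A{\left(c,H \right)} = \frac{1}{2 + H}$
$d{\left(R,r \right)} = 24 + 4 r + 4 r^{2}$ ($d{\left(R,r \right)} = 24 + 4 \left(r + r r\right) = 24 + 4 \left(r + r^{2}\right) = 24 + \left(4 r + 4 r^{2}\right) = 24 + 4 r + 4 r^{2}$)
$U{\left(Z \right)} = \sqrt{-105 + Z}$ ($U{\left(Z \right)} = \sqrt{Z + \left(-1 + \left(24 + 4 \left(-5\right) + 4 \left(-5\right)^{2}\right) \left(-1\right)\right)} = \sqrt{Z + \left(-1 + \left(24 - 20 + 4 \cdot 25\right) \left(-1\right)\right)} = \sqrt{Z + \left(-1 + \left(24 - 20 + 100\right) \left(-1\right)\right)} = \sqrt{Z + \left(-1 + 104 \left(-1\right)\right)} = \sqrt{Z - 105} = \sqrt{-105 + Z}$)
$\frac{1}{U{\left(V{\left(7 \right)} \right)}} = \frac{1}{\sqrt{-105 + 4 \cdot 7}} = \frac{1}{\sqrt{-105 + 28}} = \frac{1}{\sqrt{-77}} = \frac{1}{i \sqrt{77}} = - \frac{i \sqrt{77}}{77}$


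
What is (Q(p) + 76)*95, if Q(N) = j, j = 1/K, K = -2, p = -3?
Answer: 14345/2 ≈ 7172.5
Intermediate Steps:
j = -1/2 (j = 1/(-2) = -1/2 ≈ -0.50000)
Q(N) = -1/2
(Q(p) + 76)*95 = (-1/2 + 76)*95 = (151/2)*95 = 14345/2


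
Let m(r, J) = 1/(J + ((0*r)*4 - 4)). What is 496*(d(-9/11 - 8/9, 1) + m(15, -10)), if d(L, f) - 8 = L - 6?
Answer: 76136/693 ≈ 109.86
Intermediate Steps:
d(L, f) = 2 + L (d(L, f) = 8 + (L - 6) = 8 + (-6 + L) = 2 + L)
m(r, J) = 1/(-4 + J) (m(r, J) = 1/(J + (0*4 - 4)) = 1/(J + (0 - 4)) = 1/(J - 4) = 1/(-4 + J))
496*(d(-9/11 - 8/9, 1) + m(15, -10)) = 496*((2 + (-9/11 - 8/9)) + 1/(-4 - 10)) = 496*((2 + (-9*1/11 - 8*⅑)) + 1/(-14)) = 496*((2 + (-9/11 - 8/9)) - 1/14) = 496*((2 - 169/99) - 1/14) = 496*(29/99 - 1/14) = 496*(307/1386) = 76136/693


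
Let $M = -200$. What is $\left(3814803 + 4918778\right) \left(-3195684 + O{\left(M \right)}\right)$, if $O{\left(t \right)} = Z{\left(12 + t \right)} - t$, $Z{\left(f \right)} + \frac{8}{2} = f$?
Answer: $-27909695195756$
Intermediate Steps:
$Z{\left(f \right)} = -4 + f$
$O{\left(t \right)} = 8$ ($O{\left(t \right)} = \left(-4 + \left(12 + t\right)\right) - t = \left(8 + t\right) - t = 8$)
$\left(3814803 + 4918778\right) \left(-3195684 + O{\left(M \right)}\right) = \left(3814803 + 4918778\right) \left(-3195684 + 8\right) = 8733581 \left(-3195676\right) = -27909695195756$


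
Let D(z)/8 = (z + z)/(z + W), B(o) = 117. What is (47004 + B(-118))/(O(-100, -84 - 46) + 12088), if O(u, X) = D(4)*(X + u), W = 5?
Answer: 424089/94072 ≈ 4.5081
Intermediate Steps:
D(z) = 16*z/(5 + z) (D(z) = 8*((z + z)/(z + 5)) = 8*((2*z)/(5 + z)) = 8*(2*z/(5 + z)) = 16*z/(5 + z))
O(u, X) = 64*X/9 + 64*u/9 (O(u, X) = (16*4/(5 + 4))*(X + u) = (16*4/9)*(X + u) = (16*4*(1/9))*(X + u) = 64*(X + u)/9 = 64*X/9 + 64*u/9)
(47004 + B(-118))/(O(-100, -84 - 46) + 12088) = (47004 + 117)/((64*(-84 - 46)/9 + (64/9)*(-100)) + 12088) = 47121/(((64/9)*(-130) - 6400/9) + 12088) = 47121/((-8320/9 - 6400/9) + 12088) = 47121/(-14720/9 + 12088) = 47121/(94072/9) = 47121*(9/94072) = 424089/94072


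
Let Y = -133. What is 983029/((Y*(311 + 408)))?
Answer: -983029/95627 ≈ -10.280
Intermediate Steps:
983029/((Y*(311 + 408))) = 983029/((-133*(311 + 408))) = 983029/((-133*719)) = 983029/(-95627) = 983029*(-1/95627) = -983029/95627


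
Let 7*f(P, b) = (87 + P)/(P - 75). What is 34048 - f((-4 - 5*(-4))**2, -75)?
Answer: 6162639/181 ≈ 34048.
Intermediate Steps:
f(P, b) = (87 + P)/(7*(-75 + P)) (f(P, b) = ((87 + P)/(P - 75))/7 = ((87 + P)/(-75 + P))/7 = (87 + P)/(7*(-75 + P)))
34048 - f((-4 - 5*(-4))**2, -75) = 34048 - (87 + (-4 - 5*(-4))**2)/(7*(-75 + (-4 - 5*(-4))**2)) = 34048 - (87 + (-4 + 20)**2)/(7*(-75 + (-4 + 20)**2)) = 34048 - (87 + 16**2)/(7*(-75 + 16**2)) = 34048 - (87 + 256)/(7*(-75 + 256)) = 34048 - 343/(7*181) = 34048 - 1*49/181 = 34048 - 49/181 = 6162639/181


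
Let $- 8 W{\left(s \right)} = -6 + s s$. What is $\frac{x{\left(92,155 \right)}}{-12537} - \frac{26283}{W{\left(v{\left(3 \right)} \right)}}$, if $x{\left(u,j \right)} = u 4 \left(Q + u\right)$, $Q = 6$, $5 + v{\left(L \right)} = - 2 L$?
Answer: $\frac{375990344}{205965} \approx 1825.5$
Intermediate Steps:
$v{\left(L \right)} = -5 - 2 L$
$W{\left(s \right)} = \frac{3}{4} - \frac{s^{2}}{8}$ ($W{\left(s \right)} = - \frac{-6 + s s}{8} = - \frac{-6 + s^{2}}{8} = \frac{3}{4} - \frac{s^{2}}{8}$)
$x{\left(u,j \right)} = 4 u \left(6 + u\right)$ ($x{\left(u,j \right)} = u 4 \left(6 + u\right) = 4 u \left(6 + u\right)$)
$\frac{x{\left(92,155 \right)}}{-12537} - \frac{26283}{W{\left(v{\left(3 \right)} \right)}} = \frac{4 \cdot 92 \left(6 + 92\right)}{-12537} - \frac{26283}{\frac{3}{4} - \frac{\left(-5 - 6\right)^{2}}{8}} = 4 \cdot 92 \cdot 98 \left(- \frac{1}{12537}\right) - \frac{26283}{\frac{3}{4} - \frac{\left(-5 - 6\right)^{2}}{8}} = 36064 \left(- \frac{1}{12537}\right) - \frac{26283}{\frac{3}{4} - \frac{\left(-11\right)^{2}}{8}} = - \frac{5152}{1791} - \frac{26283}{\frac{3}{4} - \frac{121}{8}} = - \frac{5152}{1791} - \frac{26283}{- \frac{115}{8}} = - \frac{5152}{1791} - - \frac{210264}{115} = - \frac{5152}{1791} + \frac{210264}{115} = \frac{375990344}{205965}$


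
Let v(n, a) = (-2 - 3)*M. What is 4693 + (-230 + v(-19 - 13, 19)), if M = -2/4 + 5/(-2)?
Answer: 4478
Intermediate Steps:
M = -3 (M = -2*¼ + 5*(-½) = -½ - 5/2 = -3)
v(n, a) = 15 (v(n, a) = (-2 - 3)*(-3) = -5*(-3) = 15)
4693 + (-230 + v(-19 - 13, 19)) = 4693 + (-230 + 15) = 4693 - 215 = 4478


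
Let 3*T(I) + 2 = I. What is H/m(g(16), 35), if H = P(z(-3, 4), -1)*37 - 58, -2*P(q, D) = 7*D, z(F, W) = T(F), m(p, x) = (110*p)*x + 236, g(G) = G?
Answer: 143/123672 ≈ 0.0011563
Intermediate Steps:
m(p, x) = 236 + 110*p*x (m(p, x) = 110*p*x + 236 = 236 + 110*p*x)
T(I) = -⅔ + I/3
z(F, W) = -⅔ + F/3
P(q, D) = -7*D/2
H = 143/2 (H = -7/2*(-1)*37 - 58 = (7/2)*37 - 58 = 259/2 - 58 = 143/2 ≈ 71.500)
H/m(g(16), 35) = 143/(2*(236 + 110*16*35)) = 143/(2*(236 + 61600)) = (143/2)/61836 = (143/2)*(1/61836) = 143/123672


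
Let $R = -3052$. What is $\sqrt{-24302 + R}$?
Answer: $i \sqrt{27354} \approx 165.39 i$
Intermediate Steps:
$\sqrt{-24302 + R} = \sqrt{-24302 - 3052} = \sqrt{-27354} = i \sqrt{27354}$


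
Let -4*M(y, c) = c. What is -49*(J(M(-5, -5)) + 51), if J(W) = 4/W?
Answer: -13279/5 ≈ -2655.8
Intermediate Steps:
M(y, c) = -c/4
-49*(J(M(-5, -5)) + 51) = -49*(4/((-1/4*(-5))) + 51) = -49*(4/(5/4) + 51) = -49*(4*(4/5) + 51) = -49*(16/5 + 51) = -49*271/5 = -13279/5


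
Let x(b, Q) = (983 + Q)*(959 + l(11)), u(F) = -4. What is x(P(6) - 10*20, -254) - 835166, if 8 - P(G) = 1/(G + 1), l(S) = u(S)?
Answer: -138971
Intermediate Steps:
l(S) = -4
P(G) = 8 - 1/(1 + G) (P(G) = 8 - 1/(G + 1) = 8 - 1/(1 + G))
x(b, Q) = 938765 + 955*Q (x(b, Q) = (983 + Q)*(959 - 4) = (983 + Q)*955 = 938765 + 955*Q)
x(P(6) - 10*20, -254) - 835166 = (938765 + 955*(-254)) - 835166 = (938765 - 242570) - 835166 = 696195 - 835166 = -138971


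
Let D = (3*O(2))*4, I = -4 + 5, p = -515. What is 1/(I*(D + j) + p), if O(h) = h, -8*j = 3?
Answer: -8/3931 ≈ -0.0020351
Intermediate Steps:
j = -3/8 (j = -⅛*3 = -3/8 ≈ -0.37500)
I = 1
D = 24 (D = (3*2)*4 = 6*4 = 24)
1/(I*(D + j) + p) = 1/(1*(24 - 3/8) - 515) = 1/(1*(189/8) - 515) = 1/(189/8 - 515) = 1/(-3931/8) = -8/3931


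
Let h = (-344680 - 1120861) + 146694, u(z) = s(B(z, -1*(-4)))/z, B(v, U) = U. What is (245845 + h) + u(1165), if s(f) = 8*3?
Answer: -1250047306/1165 ≈ -1.0730e+6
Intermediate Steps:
s(f) = 24
u(z) = 24/z
h = -1318847 (h = -1465541 + 146694 = -1318847)
(245845 + h) + u(1165) = (245845 - 1318847) + 24/1165 = -1073002 + 24*(1/1165) = -1073002 + 24/1165 = -1250047306/1165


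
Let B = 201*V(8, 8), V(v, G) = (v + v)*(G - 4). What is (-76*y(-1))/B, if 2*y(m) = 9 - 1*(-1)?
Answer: -95/3216 ≈ -0.029540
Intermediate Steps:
y(m) = 5 (y(m) = (9 - 1*(-1))/2 = (9 + 1)/2 = (½)*10 = 5)
V(v, G) = 2*v*(-4 + G) (V(v, G) = (2*v)*(-4 + G) = 2*v*(-4 + G))
B = 12864 (B = 201*(2*8*(-4 + 8)) = 201*(2*8*4) = 201*64 = 12864)
(-76*y(-1))/B = -76*5/12864 = -380*1/12864 = -95/3216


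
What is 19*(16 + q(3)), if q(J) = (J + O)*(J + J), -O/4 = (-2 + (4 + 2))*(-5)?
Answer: 9766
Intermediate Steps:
O = 80 (O = -4*(-2 + (4 + 2))*(-5) = -4*(-2 + 6)*(-5) = -16*(-5) = -4*(-20) = 80)
q(J) = 2*J*(80 + J) (q(J) = (J + 80)*(J + J) = (80 + J)*(2*J) = 2*J*(80 + J))
19*(16 + q(3)) = 19*(16 + 2*3*(80 + 3)) = 19*(16 + 2*3*83) = 19*(16 + 498) = 19*514 = 9766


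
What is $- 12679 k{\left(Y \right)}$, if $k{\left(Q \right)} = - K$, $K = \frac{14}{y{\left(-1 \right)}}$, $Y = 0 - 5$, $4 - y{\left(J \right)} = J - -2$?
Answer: $\frac{177506}{3} \approx 59169.0$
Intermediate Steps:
$y{\left(J \right)} = 2 - J$ ($y{\left(J \right)} = 4 - \left(J - -2\right) = 4 - \left(J + 2\right) = 4 - \left(2 + J\right) = 2 - J$)
$Y = -5$ ($Y = 0 - 5 = -5$)
$K = \frac{14}{3}$ ($K = \frac{14}{2 - -1} = \frac{14}{2 + 1} = \frac{14}{3} \approx 4.6667$)
$k{\left(Q \right)} = - \frac{14}{3}$ ($k{\left(Q \right)} = \left(-1\right) \frac{14}{3} = - \frac{14}{3}$)
$- 12679 k{\left(Y \right)} = \left(-12679\right) \left(- \frac{14}{3}\right) = \frac{177506}{3}$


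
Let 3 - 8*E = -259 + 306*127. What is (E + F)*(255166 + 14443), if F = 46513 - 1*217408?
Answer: -47375693480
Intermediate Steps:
E = -4825 (E = 3/8 - (-259 + 306*127)/8 = 3/8 - (-259 + 38862)/8 = 3/8 - ⅛*38603 = 3/8 - 38603/8 = -4825)
F = -170895 (F = 46513 - 217408 = -170895)
(E + F)*(255166 + 14443) = (-4825 - 170895)*(255166 + 14443) = -175720*269609 = -47375693480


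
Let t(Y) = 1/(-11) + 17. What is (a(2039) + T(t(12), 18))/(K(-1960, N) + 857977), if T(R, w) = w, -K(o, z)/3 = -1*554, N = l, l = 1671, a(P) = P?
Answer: 11/4597 ≈ 0.0023929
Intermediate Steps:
t(Y) = 186/11 (t(Y) = -1/11 + 17 = 186/11)
N = 1671
K(o, z) = 1662 (K(o, z) = -(-3)*554 = -3*(-554) = 1662)
(a(2039) + T(t(12), 18))/(K(-1960, N) + 857977) = (2039 + 18)/(1662 + 857977) = 2057/859639 = 2057*(1/859639) = 11/4597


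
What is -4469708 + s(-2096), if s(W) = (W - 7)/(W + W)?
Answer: -18737013833/4192 ≈ -4.4697e+6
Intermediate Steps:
s(W) = (-7 + W)/(2*W) (s(W) = (-7 + W)/((2*W)) = (-7 + W)*(1/(2*W)) = (-7 + W)/(2*W))
-4469708 + s(-2096) = -4469708 + (½)*(-7 - 2096)/(-2096) = -4469708 + (½)*(-1/2096)*(-2103) = -4469708 + 2103/4192 = -18737013833/4192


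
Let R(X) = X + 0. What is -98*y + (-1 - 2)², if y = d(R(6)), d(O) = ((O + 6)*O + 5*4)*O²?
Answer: -324567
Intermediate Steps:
R(X) = X
d(O) = O²*(20 + O*(6 + O)) (d(O) = ((6 + O)*O + 20)*O² = (O*(6 + O) + 20)*O² = (20 + O*(6 + O))*O² = O²*(20 + O*(6 + O)))
y = 3312 (y = 6²*(20 + 6² + 6*6) = 36*(20 + 36 + 36) = 36*92 = 3312)
-98*y + (-1 - 2)² = -98*3312 + (-1 - 2)² = -324576 + (-3)² = -324576 + 9 = -324567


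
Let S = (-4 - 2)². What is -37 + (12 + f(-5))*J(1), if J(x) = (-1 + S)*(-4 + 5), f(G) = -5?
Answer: 208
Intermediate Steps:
S = 36 (S = (-6)² = 36)
J(x) = 35 (J(x) = (-1 + 36)*(-4 + 5) = 35*1 = 35)
-37 + (12 + f(-5))*J(1) = -37 + (12 - 5)*35 = -37 + 7*35 = -37 + 245 = 208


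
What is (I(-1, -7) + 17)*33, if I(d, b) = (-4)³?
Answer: -1551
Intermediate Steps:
I(d, b) = -64
(I(-1, -7) + 17)*33 = (-64 + 17)*33 = -47*33 = -1551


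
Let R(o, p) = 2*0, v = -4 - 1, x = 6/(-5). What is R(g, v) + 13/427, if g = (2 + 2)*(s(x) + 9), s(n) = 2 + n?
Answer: 13/427 ≈ 0.030445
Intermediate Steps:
x = -6/5 (x = 6*(-⅕) = -6/5 ≈ -1.2000)
v = -5
g = 196/5 (g = (2 + 2)*((2 - 6/5) + 9) = 4*(⅘ + 9) = 4*(49/5) = 196/5 ≈ 39.200)
R(o, p) = 0
R(g, v) + 13/427 = 0 + 13/427 = 13/427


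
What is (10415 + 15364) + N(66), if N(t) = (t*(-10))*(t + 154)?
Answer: -119421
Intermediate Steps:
N(t) = -10*t*(154 + t) (N(t) = (-10*t)*(154 + t) = -10*t*(154 + t))
(10415 + 15364) + N(66) = (10415 + 15364) - 10*66*(154 + 66) = 25779 - 10*66*220 = 25779 - 145200 = -119421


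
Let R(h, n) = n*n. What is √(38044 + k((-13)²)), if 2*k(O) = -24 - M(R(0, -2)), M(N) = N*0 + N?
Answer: √38030 ≈ 195.01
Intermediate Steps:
R(h, n) = n²
M(N) = N (M(N) = 0 + N = N)
k(O) = -14 (k(O) = (-24 - 1*(-2)²)/2 = (-24 - 1*4)/2 = (-24 - 4)/2 = (½)*(-28) = -14)
√(38044 + k((-13)²)) = √(38044 - 14) = √38030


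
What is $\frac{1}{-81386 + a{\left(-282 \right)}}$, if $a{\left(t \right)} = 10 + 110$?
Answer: $- \frac{1}{81266} \approx -1.2305 \cdot 10^{-5}$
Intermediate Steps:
$a{\left(t \right)} = 120$
$\frac{1}{-81386 + a{\left(-282 \right)}} = \frac{1}{-81386 + 120} = \frac{1}{-81266} = - \frac{1}{81266}$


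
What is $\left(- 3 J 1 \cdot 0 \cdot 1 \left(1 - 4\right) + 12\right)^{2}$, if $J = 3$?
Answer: $144$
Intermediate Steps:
$\left(- 3 J 1 \cdot 0 \cdot 1 \left(1 - 4\right) + 12\right)^{2} = \left(\left(-3\right) 3 \cdot 1 \cdot 0 \cdot 1 \left(1 - 4\right) + 12\right)^{2} = \left(\left(-9\right) 1 \cdot 0 \left(-3\right) + 12\right)^{2} = \left(\left(-9\right) 0 \left(-3\right) + 12\right)^{2} = \left(0 \left(-3\right) + 12\right)^{2} = \left(0 + 12\right)^{2} = 12^{2} = 144$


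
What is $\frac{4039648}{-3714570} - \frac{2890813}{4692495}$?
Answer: $- \frac{989805176239}{581020038405} \approx -1.7036$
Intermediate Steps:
$\frac{4039648}{-3714570} - \frac{2890813}{4692495} = 4039648 \left(- \frac{1}{3714570}\right) - \frac{2890813}{4692495} = - \frac{2019824}{1857285} - \frac{2890813}{4692495} = - \frac{989805176239}{581020038405}$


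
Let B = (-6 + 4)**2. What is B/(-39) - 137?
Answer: -5347/39 ≈ -137.10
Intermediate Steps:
B = 4 (B = (-2)**2 = 4)
B/(-39) - 137 = 4/(-39) - 137 = -1/39*4 - 137 = -4/39 - 137 = -5347/39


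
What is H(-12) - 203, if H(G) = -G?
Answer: -191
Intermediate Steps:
H(-12) - 203 = -1*(-12) - 203 = 12 - 203 = -191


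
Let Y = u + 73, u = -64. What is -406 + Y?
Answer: -397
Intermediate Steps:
Y = 9 (Y = -64 + 73 = 9)
-406 + Y = -406 + 9 = -397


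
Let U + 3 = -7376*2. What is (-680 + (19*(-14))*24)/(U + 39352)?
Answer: -7064/24597 ≈ -0.28719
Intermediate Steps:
U = -14755 (U = -3 - 7376*2 = -3 - 14752 = -14755)
(-680 + (19*(-14))*24)/(U + 39352) = (-680 + (19*(-14))*24)/(-14755 + 39352) = (-680 - 266*24)/24597 = (-680 - 6384)*(1/24597) = -7064*1/24597 = -7064/24597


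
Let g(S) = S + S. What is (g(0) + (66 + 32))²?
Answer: 9604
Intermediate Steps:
g(S) = 2*S
(g(0) + (66 + 32))² = (2*0 + (66 + 32))² = (0 + 98)² = 98² = 9604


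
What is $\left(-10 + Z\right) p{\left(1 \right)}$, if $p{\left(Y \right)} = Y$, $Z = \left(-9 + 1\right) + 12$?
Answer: $-6$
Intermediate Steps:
$Z = 4$ ($Z = -8 + 12 = 4$)
$\left(-10 + Z\right) p{\left(1 \right)} = \left(-10 + 4\right) 1 = \left(-6\right) 1 = -6$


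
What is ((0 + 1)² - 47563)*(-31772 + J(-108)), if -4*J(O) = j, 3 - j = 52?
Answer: 3021114459/2 ≈ 1.5106e+9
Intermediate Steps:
j = -49 (j = 3 - 1*52 = 3 - 52 = -49)
J(O) = 49/4 (J(O) = -¼*(-49) = 49/4)
((0 + 1)² - 47563)*(-31772 + J(-108)) = ((0 + 1)² - 47563)*(-31772 + 49/4) = (1² - 47563)*(-127039/4) = (1 - 47563)*(-127039/4) = -47562*(-127039/4) = 3021114459/2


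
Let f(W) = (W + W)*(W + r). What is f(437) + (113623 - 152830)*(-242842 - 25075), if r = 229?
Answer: 10504803903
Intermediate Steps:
f(W) = 2*W*(229 + W) (f(W) = (W + W)*(W + 229) = (2*W)*(229 + W) = 2*W*(229 + W))
f(437) + (113623 - 152830)*(-242842 - 25075) = 2*437*(229 + 437) + (113623 - 152830)*(-242842 - 25075) = 2*437*666 - 39207*(-267917) = 582084 + 10504221819 = 10504803903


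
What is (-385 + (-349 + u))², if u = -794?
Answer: 2334784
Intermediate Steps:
(-385 + (-349 + u))² = (-385 + (-349 - 794))² = (-385 - 1143)² = (-1528)² = 2334784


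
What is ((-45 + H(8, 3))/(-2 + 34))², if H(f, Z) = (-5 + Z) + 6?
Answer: 1681/1024 ≈ 1.6416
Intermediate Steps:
H(f, Z) = 1 + Z
((-45 + H(8, 3))/(-2 + 34))² = ((-45 + (1 + 3))/(-2 + 34))² = ((-45 + 4)/32)² = (-41*1/32)² = (-41/32)² = 1681/1024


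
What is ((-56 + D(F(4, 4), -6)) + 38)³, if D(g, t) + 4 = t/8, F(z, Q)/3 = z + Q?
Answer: -753571/64 ≈ -11775.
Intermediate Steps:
F(z, Q) = 3*Q + 3*z (F(z, Q) = 3*(z + Q) = 3*(Q + z) = 3*Q + 3*z)
D(g, t) = -4 + t/8
((-56 + D(F(4, 4), -6)) + 38)³ = ((-56 + (-4 + (⅛)*(-6))) + 38)³ = ((-56 + (-4 - ¾)) + 38)³ = ((-56 - 19/4) + 38)³ = (-243/4 + 38)³ = (-91/4)³ = -753571/64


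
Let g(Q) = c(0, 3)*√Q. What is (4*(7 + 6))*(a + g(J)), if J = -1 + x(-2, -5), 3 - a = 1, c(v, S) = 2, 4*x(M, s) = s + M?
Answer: 104 + 52*I*√11 ≈ 104.0 + 172.46*I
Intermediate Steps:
x(M, s) = M/4 + s/4 (x(M, s) = (s + M)/4 = (M + s)/4 = M/4 + s/4)
a = 2 (a = 3 - 1*1 = 3 - 1 = 2)
J = -11/4 (J = -1 + ((¼)*(-2) + (¼)*(-5)) = -1 + (-½ - 5/4) = -1 - 7/4 = -11/4 ≈ -2.7500)
g(Q) = 2*√Q
(4*(7 + 6))*(a + g(J)) = (4*(7 + 6))*(2 + 2*√(-11/4)) = (4*13)*(2 + 2*(I*√11/2)) = 52*(2 + I*√11) = 104 + 52*I*√11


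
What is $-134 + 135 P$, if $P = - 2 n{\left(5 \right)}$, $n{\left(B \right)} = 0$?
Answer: $-134$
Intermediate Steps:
$P = 0$ ($P = \left(-2\right) 0 = 0$)
$-134 + 135 P = -134 + 135 \cdot 0 = -134 + 0 = -134$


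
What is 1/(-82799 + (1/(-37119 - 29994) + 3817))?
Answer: -67113/5300718967 ≈ -1.2661e-5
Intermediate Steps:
1/(-82799 + (1/(-37119 - 29994) + 3817)) = 1/(-82799 + (1/(-67113) + 3817)) = 1/(-82799 + (-1/67113 + 3817)) = 1/(-82799 + 256170320/67113) = 1/(-5300718967/67113) = -67113/5300718967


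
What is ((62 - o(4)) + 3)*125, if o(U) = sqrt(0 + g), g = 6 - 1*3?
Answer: 8125 - 125*sqrt(3) ≈ 7908.5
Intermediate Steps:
g = 3 (g = 6 - 3 = 3)
o(U) = sqrt(3) (o(U) = sqrt(0 + 3) = sqrt(3))
((62 - o(4)) + 3)*125 = ((62 - sqrt(3)) + 3)*125 = (65 - sqrt(3))*125 = 8125 - 125*sqrt(3)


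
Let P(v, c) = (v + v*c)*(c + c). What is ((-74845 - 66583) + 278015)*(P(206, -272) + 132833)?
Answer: 4166200849899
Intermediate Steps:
P(v, c) = 2*c*(v + c*v) (P(v, c) = (v + c*v)*(2*c) = 2*c*(v + c*v))
((-74845 - 66583) + 278015)*(P(206, -272) + 132833) = ((-74845 - 66583) + 278015)*(2*(-272)*206*(1 - 272) + 132833) = (-141428 + 278015)*(2*(-272)*206*(-271) + 132833) = 136587*(30369344 + 132833) = 136587*30502177 = 4166200849899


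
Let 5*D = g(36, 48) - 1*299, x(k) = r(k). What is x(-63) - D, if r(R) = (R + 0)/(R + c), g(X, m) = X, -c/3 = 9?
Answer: 533/10 ≈ 53.300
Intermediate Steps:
c = -27 (c = -3*9 = -27)
r(R) = R/(-27 + R) (r(R) = (R + 0)/(R - 27) = R/(-27 + R))
x(k) = k/(-27 + k)
D = -263/5 (D = (36 - 1*299)/5 = (36 - 299)/5 = (⅕)*(-263) = -263/5 ≈ -52.600)
x(-63) - D = -63/(-27 - 63) - 1*(-263/5) = -63/(-90) + 263/5 = -63*(-1/90) + 263/5 = 7/10 + 263/5 = 533/10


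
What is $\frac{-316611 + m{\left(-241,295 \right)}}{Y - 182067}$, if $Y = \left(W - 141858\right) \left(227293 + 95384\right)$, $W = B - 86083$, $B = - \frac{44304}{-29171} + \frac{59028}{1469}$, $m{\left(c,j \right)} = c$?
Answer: $\frac{3394451239387}{787816725004460562} \approx 4.3087 \cdot 10^{-6}$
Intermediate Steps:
$B = \frac{1786988364}{42852199}$ ($B = \left(-44304\right) \left(- \frac{1}{29171}\right) + 59028 \cdot \frac{1}{1469} = \frac{44304}{29171} + \frac{59028}{1469} = \frac{1786988364}{42852199} \approx 41.701$)
$W = - \frac{3687058858153}{42852199}$ ($W = \frac{1786988364}{42852199} - 86083 = - \frac{3687058858153}{42852199} \approx -86041.0$)
$Y = - \frac{3151259098046526915}{42852199}$ ($Y = \left(- \frac{3687058858153}{42852199} - 141858\right) \left(227293 + 95384\right) = \left(- \frac{9765986103895}{42852199}\right) 322677 = - \frac{3151259098046526915}{42852199} \approx -7.3538 \cdot 10^{10}$)
$\frac{-316611 + m{\left(-241,295 \right)}}{Y - 182067} = \frac{-316611 - 241}{- \frac{3151259098046526915}{42852199} - 182067} = - \frac{316852}{- \frac{3151266900017842248}{42852199}} = \left(-316852\right) \left(- \frac{42852199}{3151266900017842248}\right) = \frac{3394451239387}{787816725004460562}$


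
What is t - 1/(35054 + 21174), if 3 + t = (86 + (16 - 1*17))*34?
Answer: 162330235/56228 ≈ 2887.0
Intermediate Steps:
t = 2887 (t = -3 + (86 + (16 - 1*17))*34 = -3 + (86 + (16 - 17))*34 = -3 + (86 - 1)*34 = -3 + 85*34 = -3 + 2890 = 2887)
t - 1/(35054 + 21174) = 2887 - 1/(35054 + 21174) = 2887 - 1/56228 = 162330235/56228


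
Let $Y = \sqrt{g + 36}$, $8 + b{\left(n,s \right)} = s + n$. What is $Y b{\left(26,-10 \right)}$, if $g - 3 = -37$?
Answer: $8 \sqrt{2} \approx 11.314$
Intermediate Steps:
$b{\left(n,s \right)} = -8 + n + s$ ($b{\left(n,s \right)} = -8 + \left(s + n\right) = -8 + \left(n + s\right) = -8 + n + s$)
$g = -34$ ($g = 3 - 37 = -34$)
$Y = \sqrt{2}$ ($Y = \sqrt{-34 + 36} = \sqrt{2} \approx 1.4142$)
$Y b{\left(26,-10 \right)} = \sqrt{2} \left(-8 + 26 - 10\right) = \sqrt{2} \cdot 8 = 8 \sqrt{2}$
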